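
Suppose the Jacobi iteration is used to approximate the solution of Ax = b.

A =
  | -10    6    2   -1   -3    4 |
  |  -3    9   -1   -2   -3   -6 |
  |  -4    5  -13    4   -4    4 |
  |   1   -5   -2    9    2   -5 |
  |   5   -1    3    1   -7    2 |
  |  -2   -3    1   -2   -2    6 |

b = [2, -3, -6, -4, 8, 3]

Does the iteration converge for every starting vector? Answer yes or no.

Let D = diag(-10, 9, -13, 9, -7, 6); L, U the strict triangles.
T_J = -D⁻¹(L+U): T[3,5] = -(-5)/(9) = +0.5556; T[3,3] = 0.
  T[0,:] = [+0.0000, +0.6000, +0.2000, -0.1000, -0.3000, +0.4000]
  T[1,:] = [+0.3333, +0.0000, +0.1111, +0.2222, +0.3333, +0.6667]
  T[2,:] = [-0.3077, +0.3846, +0.0000, +0.3077, -0.3077, +0.3077]
  T[3,:] = [-0.1111, +0.5556, +0.2222, +0.0000, -0.2222, +0.5556]
  T[4,:] = [+0.7143, -0.1429, +0.4286, +0.1429, +0.0000, +0.2857]
  T[5,:] = [+0.3333, +0.5000, -0.1667, +0.3333, +0.3333, +0.0000]
eigenvalue magnitudes: 1.2383, 0.6791, 0.6791, 0.6065, 0.2388, 0.1165.
ρ = 1.2383; 1.2383 > 1, so it fails to converge.

no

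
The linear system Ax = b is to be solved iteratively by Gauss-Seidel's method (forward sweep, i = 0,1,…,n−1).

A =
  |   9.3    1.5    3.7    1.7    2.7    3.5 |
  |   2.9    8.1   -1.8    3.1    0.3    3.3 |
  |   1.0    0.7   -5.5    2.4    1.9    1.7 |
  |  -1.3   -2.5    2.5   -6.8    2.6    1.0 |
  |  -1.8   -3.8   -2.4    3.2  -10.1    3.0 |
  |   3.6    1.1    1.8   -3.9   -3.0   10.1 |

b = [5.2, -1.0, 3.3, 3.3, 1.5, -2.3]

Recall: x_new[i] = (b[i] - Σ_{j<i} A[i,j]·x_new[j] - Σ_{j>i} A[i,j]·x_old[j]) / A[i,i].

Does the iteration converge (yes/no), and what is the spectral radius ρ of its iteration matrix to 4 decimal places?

yes, ρ = 0.9262

Let D = diag(9.3, 8.1, -5.5, -6.8, -10.1, 10.1); L, U the strict triangles.
T_GS = -(D+L)⁻¹U: row 0 first, T[0,3] = -(1.7)/(9.3) = -0.1828; later rows by forward substitution.
  T[0,:] = [+0.0000 -0.1613 -0.3978 -0.1828 -0.2903 -0.3763]
  T[1,:] = [+0.0000 +0.0577 +0.3647 -0.3173 +0.0669 -0.2727]
  T[2,:] = [+0.0000 -0.0220 -0.0259 +0.3627 +0.3012 +0.2060]
  T[3,:] = [+0.0000 +0.0015 -0.0675 +0.2850 +0.5240 +0.3950]
  T[4,:] = [+0.0000 +0.0127 -0.0815 +0.1560 +0.1210 +0.5429]
  T[5,:] = [+0.0000 +0.0595 +0.0564 +0.1914 +0.2808 +0.4409]
|roots of det(T-λI)|: 0.9262, 0.2203, 0.2203, 0.1187, 0.1187, 0.0000.
ρ(T) = max|λ| = 0.9262; 0.9262 < 1, so it converges for any x₀.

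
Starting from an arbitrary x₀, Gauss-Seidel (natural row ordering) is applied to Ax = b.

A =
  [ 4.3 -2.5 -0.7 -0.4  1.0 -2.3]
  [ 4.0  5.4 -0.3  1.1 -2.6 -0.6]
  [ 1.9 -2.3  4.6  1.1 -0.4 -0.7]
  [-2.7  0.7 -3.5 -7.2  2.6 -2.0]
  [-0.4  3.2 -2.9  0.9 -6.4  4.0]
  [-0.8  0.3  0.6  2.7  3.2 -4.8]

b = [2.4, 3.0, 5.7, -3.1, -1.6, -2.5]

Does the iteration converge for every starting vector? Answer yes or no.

Let D = diag(4.3, 5.4, 4.6, -7.2, -6.4, -4.8); L, U the strict triangles.
T_GS = -(D+L)⁻¹U: row 0 first, T[0,4] = -(1)/(4.3) = -0.2326; later rows by forward substitution.
  T[0,:] = [+0.0000  +0.5814  +0.1628  +0.0930  -0.2326  +0.5349]
  T[1,:] = [+0.0000  -0.4307  -0.0650  -0.2726  +0.6537  -0.2851]
  T[2,:] = [+0.0000  -0.4555  -0.0998  -0.4139  +0.5099  -0.2113]
  T[3,:] = [+0.0000  -0.0385  -0.0189  +0.1398  +0.2640  -0.4034]
  T[4,:] = [+0.0000  -0.0507  -0.0001  +0.0651  +0.1475  +0.4880]
  T[5,:] = [+0.0000  -0.2362  -0.0544  +0.0377  +0.3902  -0.0349]
|λ(T)| sorted: 0.8322, 0.3979, 0.1924, 0.1924, 0.0237, 0.0000.
ρ = 0.8322; 0.8322 < 1: convergent.

yes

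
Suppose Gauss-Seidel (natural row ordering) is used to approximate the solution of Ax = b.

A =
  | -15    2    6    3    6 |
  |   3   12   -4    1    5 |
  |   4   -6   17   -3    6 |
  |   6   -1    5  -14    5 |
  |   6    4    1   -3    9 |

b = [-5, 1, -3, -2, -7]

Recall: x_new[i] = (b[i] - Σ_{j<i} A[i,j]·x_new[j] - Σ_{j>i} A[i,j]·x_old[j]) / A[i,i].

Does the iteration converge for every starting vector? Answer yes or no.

A = D + L + U where D = diag(-15, 12, 17, -14, 9).
GS T = -(D+L)⁻¹U: row 0 first, T[0,4] = -(6)/(-15) = +0.4000; later rows by forward substitution.
  T[0,:] = [+0.0000 +0.1333 +0.4000 +0.2000 +0.4000]
  T[1,:] = [+0.0000 -0.0333 +0.2333 -0.1333 -0.5167]
  T[2,:] = [+0.0000 -0.0431 -0.0118 +0.0824 -0.6294]
  T[3,:] = [+0.0000 +0.0441 +0.1506 +0.1246 +0.3407]
  T[4,:] = [+0.0000 -0.0546 -0.3189 -0.0417 +0.1465]
|λ(T)| sorted: 0.5297, 0.3925, 0.1490, 0.0603, 0.0000.
ρ(T) = max|λ| = 0.5297; 0.5297 < 1: convergent.

yes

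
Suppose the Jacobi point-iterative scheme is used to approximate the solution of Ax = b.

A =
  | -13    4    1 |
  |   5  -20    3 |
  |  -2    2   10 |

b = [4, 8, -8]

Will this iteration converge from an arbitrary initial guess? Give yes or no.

yes

A = D + L + U where D = diag(-13, -20, 10).
T_J = -D⁻¹(L+U): T[2,0] = -(-2)/(10) = +0.2000; T[2,2] = 0.
  T[0,:] = [+0.0000 +0.3077 +0.0769]
  T[1,:] = [+0.2500 +0.0000 +0.1500]
  T[2,:] = [+0.2000 -0.2000 +0.0000]
|λ(T)| sorted: 0.2850, 0.1800, 0.1050.
ρ = 0.2850; 0.2850 < 1 ⇒ converges.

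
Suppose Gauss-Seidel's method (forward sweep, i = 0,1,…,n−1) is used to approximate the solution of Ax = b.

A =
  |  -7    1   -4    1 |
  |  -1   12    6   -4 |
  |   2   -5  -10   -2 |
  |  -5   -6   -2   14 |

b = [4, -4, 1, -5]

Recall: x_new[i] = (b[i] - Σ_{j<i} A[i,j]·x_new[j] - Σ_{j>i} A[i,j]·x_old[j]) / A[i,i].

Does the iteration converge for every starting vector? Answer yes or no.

yes

Let D = diag(-7, 12, -10, 14); L, U the strict triangles.
GS T = -(D+L)⁻¹U: row 0 first, T[0,3] = -(1)/(-7) = +0.1429; later rows by forward substitution.
  T[0,:] = [+0.0000 +0.1429 -0.5714 +0.1429]
  T[1,:] = [+0.0000 +0.0119 -0.5476 +0.3452]
  T[2,:] = [+0.0000 +0.0226 +0.1595 -0.3440]
  T[3,:] = [+0.0000 +0.0594 -0.4160 +0.1498]
moduli |λ_i(T)| = 0.5588, 0.1894, 0.0482, 0.0000.
ρ(T) = max|λ| = 0.5588; 0.5588 < 1, so it converges for any x₀.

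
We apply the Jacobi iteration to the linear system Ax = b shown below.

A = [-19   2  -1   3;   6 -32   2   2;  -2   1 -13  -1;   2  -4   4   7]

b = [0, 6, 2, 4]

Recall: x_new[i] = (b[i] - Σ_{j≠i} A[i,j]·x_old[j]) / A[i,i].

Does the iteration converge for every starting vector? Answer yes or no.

Diagonal D = diag(-19, -32, -13, 7); L, U strict lower/upper.
T_J = -D⁻¹(L+U): T[2,1] = -(1)/(-13) = +0.0769; T[2,2] = 0.
  T[0,:] = [+0.0000, +0.1053, -0.0526, +0.1579]
  T[1,:] = [+0.1875, +0.0000, +0.0625, +0.0625]
  T[2,:] = [-0.1538, +0.0769, +0.0000, -0.0769]
  T[3,:] = [-0.2857, +0.5714, -0.5714, +0.0000]
eigenvalue magnitudes: 0.3342, 0.2741, 0.2741, 0.0749.
ρ = 0.3342; 0.3342 < 1: convergent.

yes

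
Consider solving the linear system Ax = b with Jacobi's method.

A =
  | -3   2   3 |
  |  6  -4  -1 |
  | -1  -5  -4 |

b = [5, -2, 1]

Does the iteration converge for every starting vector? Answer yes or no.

Let D = diag(-3, -4, -4); L, U the strict triangles.
Jacobi T = -D⁻¹(L+U): T[2,1] = -(-5)/(-4) = -1.2500; T[2,2] = 0.
  T[0,:] = [+0.0000 +0.6667 +1.0000]
  T[1,:] = [+1.5000 +0.0000 -0.2500]
  T[2,:] = [-0.2500 -1.2500 +0.0000]
|roots of det(T-λI)|: 1.5091, 1.1022, 1.1022.
spectral radius ρ = 1.5091; 1.5091 > 1, so it fails to converge.

no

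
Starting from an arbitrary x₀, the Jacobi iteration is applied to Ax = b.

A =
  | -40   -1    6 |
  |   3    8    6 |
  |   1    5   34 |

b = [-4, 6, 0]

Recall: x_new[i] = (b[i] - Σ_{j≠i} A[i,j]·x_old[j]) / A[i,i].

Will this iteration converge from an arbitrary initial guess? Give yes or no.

yes

Split A = D + L + U, D = diag(-40, 8, 34).
T_J = -D⁻¹(L+U): T[0,1] = -(-1)/(-40) = -0.0250; T[0,0] = 0.
  T[0,:] = [+0.0000, -0.0250, +0.1500]
  T[1,:] = [-0.3750, +0.0000, -0.7500]
  T[2,:] = [-0.0294, -0.1471, +0.0000]
|λ(T)| sorted: 0.3690, 0.2991, 0.0700.
ρ(T) = max|λ| = 0.3690; 0.3690 < 1, so it converges for any x₀.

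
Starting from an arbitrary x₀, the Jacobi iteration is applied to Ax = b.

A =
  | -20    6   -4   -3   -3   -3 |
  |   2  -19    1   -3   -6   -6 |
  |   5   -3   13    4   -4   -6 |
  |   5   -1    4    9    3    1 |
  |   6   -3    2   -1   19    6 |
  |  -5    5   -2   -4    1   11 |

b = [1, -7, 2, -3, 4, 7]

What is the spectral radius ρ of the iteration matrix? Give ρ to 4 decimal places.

0.8240

Let D = diag(-20, -19, 13, 9, 19, 11); L, U the strict triangles.
T_J = -D⁻¹(L+U): T[5,2] = -(-2)/(11) = +0.1818; T[5,5] = 0.
  T[0,:] = [+0.0000  +0.3000  -0.2000  -0.1500  -0.1500  -0.1500]
  T[1,:] = [+0.1053  +0.0000  +0.0526  -0.1579  -0.3158  -0.3158]
  T[2,:] = [-0.3846  +0.2308  +0.0000  -0.3077  +0.3077  +0.4615]
  T[3,:] = [-0.5556  +0.1111  -0.4444  +0.0000  -0.3333  -0.1111]
  T[4,:] = [-0.3158  +0.1579  -0.1053  +0.0526  +0.0000  -0.3158]
  T[5,:] = [+0.4545  -0.4545  +0.1818  +0.3636  -0.0909  +0.0000]
moduli |λ_i(T)| = 0.8240, 0.4052, 0.4052, 0.2808, 0.2808, 0.0609.
ρ(T) = max|λ| = 0.8240; 0.8240 < 1: convergent.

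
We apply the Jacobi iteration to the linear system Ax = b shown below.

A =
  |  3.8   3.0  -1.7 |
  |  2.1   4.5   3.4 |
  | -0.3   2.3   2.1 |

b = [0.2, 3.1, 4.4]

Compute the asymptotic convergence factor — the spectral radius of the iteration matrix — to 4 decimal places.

1.2308

Let D = diag(3.8, 4.5, 2.1); L, U the strict triangles.
T_J = -D⁻¹(L+U): T[2,0] = -(-0.3)/(2.1) = +0.1429; T[2,2] = 0.
  T[0,:] = [+0.0000  -0.7895  +0.4474]
  T[1,:] = [-0.4667  +0.0000  -0.7556]
  T[2,:] = [+0.1429  -1.0952  +0.0000]
|λ(T)| sorted: 1.2308, 0.9671, 0.2637.
spectral radius ρ = 1.2308; 1.2308 > 1, so it fails to converge.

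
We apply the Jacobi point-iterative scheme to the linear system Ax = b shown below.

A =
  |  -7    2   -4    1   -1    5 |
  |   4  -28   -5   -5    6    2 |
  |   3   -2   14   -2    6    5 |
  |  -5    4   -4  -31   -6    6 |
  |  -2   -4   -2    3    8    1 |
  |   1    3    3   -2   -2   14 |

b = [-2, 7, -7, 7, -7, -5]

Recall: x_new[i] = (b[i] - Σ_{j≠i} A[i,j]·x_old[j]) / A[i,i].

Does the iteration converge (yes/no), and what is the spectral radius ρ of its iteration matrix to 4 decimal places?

yes, ρ = 0.6032

Let D = diag(-7, -28, 14, -31, 8, 14); L, U the strict triangles.
Jacobi: T = -D⁻¹(L+U), T[2,4] = -(6)/(14) = -0.4286; T[2,2] = 0.
  T[0,:] = [+0.0000, +0.2857, -0.5714, +0.1429, -0.1429, +0.7143]
  T[1,:] = [+0.1429, +0.0000, -0.1786, -0.1786, +0.2143, +0.0714]
  T[2,:] = [-0.2143, +0.1429, +0.0000, +0.1429, -0.4286, -0.3571]
  T[3,:] = [-0.1613, +0.1290, -0.1290, +0.0000, -0.1935, +0.1935]
  T[4,:] = [+0.2500, +0.5000, +0.2500, -0.3750, +0.0000, -0.1250]
  T[5,:] = [-0.0714, -0.2143, -0.2143, +0.1429, +0.1429, +0.0000]
|roots of det(T-λI)|: 0.6032, 0.3292, 0.3292, 0.2705, 0.2475, 0.2475.
ρ(T) = max|λ| = 0.6032; 0.6032 < 1 ⇒ converges.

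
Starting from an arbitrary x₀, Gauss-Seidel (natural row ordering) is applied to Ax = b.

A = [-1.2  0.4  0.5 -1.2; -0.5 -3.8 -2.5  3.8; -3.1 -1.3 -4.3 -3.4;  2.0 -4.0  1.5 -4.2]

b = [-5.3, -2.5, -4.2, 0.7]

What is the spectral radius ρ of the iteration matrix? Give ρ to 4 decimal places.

Diagonal D = diag(-1.2, -3.8, -4.3, -4.2); L, U strict lower/upper.
Gauss-Seidel: T = -(D+L)⁻¹U, row 0 first, T[0,3] = -(-1.2)/(-1.2) = -1.0000; later rows by forward substitution.
  T[0,:] = [+0.0000, +0.3333, +0.4167, -1.0000]
  T[1,:] = [+0.0000, -0.0439, -0.7127, +1.1316]
  T[2,:] = [+0.0000, -0.2271, -0.0849, -0.4119]
  T[3,:] = [+0.0000, +0.1194, +0.8469, -1.7010]
eigenvalue magnitudes: 1.6302, 0.3459, 0.1464, 0.0000.
spectral radius ρ = 1.6302; 1.6302 > 1: divergent.

1.6302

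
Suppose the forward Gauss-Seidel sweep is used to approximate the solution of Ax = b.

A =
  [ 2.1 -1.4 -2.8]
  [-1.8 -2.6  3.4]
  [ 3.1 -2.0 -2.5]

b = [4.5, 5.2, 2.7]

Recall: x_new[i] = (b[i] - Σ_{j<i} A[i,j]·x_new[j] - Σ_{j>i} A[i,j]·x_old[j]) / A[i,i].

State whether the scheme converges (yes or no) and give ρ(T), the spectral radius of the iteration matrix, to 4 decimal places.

Write A = D+L+U with D = diag(2.1, -2.6, -2.5).
GS T = -(D+L)⁻¹U: row 0 first, T[0,1] = -(-1.4)/(2.1) = +0.6667; later rows by forward substitution.
  T[0,:] = [+0.0000 +0.6667 +1.3333]
  T[1,:] = [+0.0000 -0.4615 +0.3846]
  T[2,:] = [+0.0000 +1.1959 +1.3456]
|λ(T)| sorted: 1.5718, 0.6877, 0.0000.
ρ(T) = max|λ| = 1.5718; 1.5718 > 1: divergent.

no, ρ = 1.5718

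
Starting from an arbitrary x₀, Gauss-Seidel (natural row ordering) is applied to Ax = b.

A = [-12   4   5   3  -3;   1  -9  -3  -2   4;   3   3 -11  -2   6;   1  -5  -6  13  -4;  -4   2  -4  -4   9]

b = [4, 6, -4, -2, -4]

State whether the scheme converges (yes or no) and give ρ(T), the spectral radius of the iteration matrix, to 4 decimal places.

yes, ρ = 0.5759

Split A = D + L + U, D = diag(-12, -9, -11, 13, 9).
T_GS = -(D+L)⁻¹U: row 0 first, T[0,2] = -(5)/(-12) = +0.4167; later rows by forward substitution.
  T[0,:] = [+0.0000  +0.3333  +0.4167  +0.2500  -0.2500]
  T[1,:] = [+0.0000  +0.0370  -0.2870  -0.1944  +0.4167]
  T[2,:] = [+0.0000  +0.1010  +0.0354  -0.1667  +0.5909]
  T[3,:] = [+0.0000  +0.0352  -0.1261  -0.1709  +0.7599]
  T[4,:] = [+0.0000  +0.2005  +0.2086  +0.0043  +0.3967]
|eigenvalues of T|: 0.5759, 0.4776, 0.1002, 0.1002, 0.0000.
spectral radius ρ = 0.5759; 0.5759 < 1 ⇒ converges.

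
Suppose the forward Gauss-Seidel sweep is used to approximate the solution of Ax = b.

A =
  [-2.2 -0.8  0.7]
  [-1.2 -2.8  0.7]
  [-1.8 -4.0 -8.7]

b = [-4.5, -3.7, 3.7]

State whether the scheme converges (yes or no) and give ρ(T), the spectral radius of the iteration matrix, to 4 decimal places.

yes, ρ = 0.1573

A = D + L + U where D = diag(-2.2, -2.8, -8.7).
GS T = -(D+L)⁻¹U: row 0 first, T[0,2] = -(0.7)/(-2.2) = +0.3182; later rows by forward substitution.
  T[0,:] = [+0.0000 -0.3636 +0.3182]
  T[1,:] = [+0.0000 +0.1558 +0.1136]
  T[2,:] = [+0.0000 +0.0036 -0.1181]
|λ(T)| sorted: 0.1573, 0.1196, 0.0000.
ρ = 0.1573; 0.1573 < 1: convergent.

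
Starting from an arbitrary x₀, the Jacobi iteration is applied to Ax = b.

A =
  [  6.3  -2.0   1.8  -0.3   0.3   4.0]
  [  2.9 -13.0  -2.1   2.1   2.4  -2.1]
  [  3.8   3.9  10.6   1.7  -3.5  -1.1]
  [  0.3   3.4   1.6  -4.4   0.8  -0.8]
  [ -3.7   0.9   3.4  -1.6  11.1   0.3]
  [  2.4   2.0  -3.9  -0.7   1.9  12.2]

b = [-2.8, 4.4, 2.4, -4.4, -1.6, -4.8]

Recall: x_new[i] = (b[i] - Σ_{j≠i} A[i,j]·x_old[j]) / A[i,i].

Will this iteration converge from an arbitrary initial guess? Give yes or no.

yes

Write A = D+L+U with D = diag(6.3, -13, 10.6, -4.4, 11.1, 12.2).
T_J = -D⁻¹(L+U): T[5,0] = -(2.4)/(12.2) = -0.1967; T[5,5] = 0.
  T[0,:] = [+0.0000  +0.3175  -0.2857  +0.0476  -0.0476  -0.6349]
  T[1,:] = [+0.2231  +0.0000  -0.1615  +0.1615  +0.1846  -0.1615]
  T[2,:] = [-0.3585  -0.3679  +0.0000  -0.1604  +0.3302  +0.1038]
  T[3,:] = [+0.0682  +0.7727  +0.3636  +0.0000  +0.1818  -0.1818]
  T[4,:] = [+0.3333  -0.0811  -0.3063  +0.1441  +0.0000  -0.0270]
  T[5,:] = [-0.1967  -0.1639  +0.3197  +0.0574  -0.1557  +0.0000]
eigenvalue magnitudes: 0.8867, 0.4710, 0.4710, 0.3696, 0.0240, 0.0240.
spectral radius ρ = 0.8867; 0.8867 < 1, so it converges for any x₀.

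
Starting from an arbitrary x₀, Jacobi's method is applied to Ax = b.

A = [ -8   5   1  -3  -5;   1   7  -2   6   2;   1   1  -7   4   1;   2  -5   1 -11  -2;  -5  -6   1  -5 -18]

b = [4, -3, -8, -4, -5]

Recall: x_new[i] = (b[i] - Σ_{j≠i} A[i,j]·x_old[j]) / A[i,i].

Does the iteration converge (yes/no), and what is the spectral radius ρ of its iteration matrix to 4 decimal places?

yes, ρ = 0.9358

A = D + L + U where D = diag(-8, 7, -7, -11, -18).
Jacobi T = -D⁻¹(L+U): T[0,3] = -(-3)/(-8) = -0.3750; T[0,0] = 0.
  T[0,:] = [+0.0000 +0.6250 +0.1250 -0.3750 -0.6250]
  T[1,:] = [-0.1429 +0.0000 +0.2857 -0.8571 -0.2857]
  T[2,:] = [+0.1429 +0.1429 +0.0000 +0.5714 +0.1429]
  T[3,:] = [+0.1818 -0.4545 +0.0909 +0.0000 -0.1818]
  T[4,:] = [-0.2778 -0.3333 +0.0556 -0.2778 +0.0000]
eigenvalue magnitudes: 0.9358, 0.5769, 0.5769, 0.2606, 0.1819.
spectral radius ρ = 0.9358; 0.9358 < 1: convergent.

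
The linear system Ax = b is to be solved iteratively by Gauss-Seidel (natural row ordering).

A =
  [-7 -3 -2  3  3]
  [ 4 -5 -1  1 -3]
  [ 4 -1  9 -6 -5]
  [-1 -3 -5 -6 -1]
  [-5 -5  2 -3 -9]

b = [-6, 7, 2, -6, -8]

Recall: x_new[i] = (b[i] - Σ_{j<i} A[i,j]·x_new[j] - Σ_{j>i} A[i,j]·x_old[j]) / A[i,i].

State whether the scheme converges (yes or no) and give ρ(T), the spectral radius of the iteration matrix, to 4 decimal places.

no, ρ = 1.1658

A = D + L + U where D = diag(-7, -5, 9, -6, -9).
GS T = -(D+L)⁻¹U: row 0 first, T[0,4] = -(3)/(-7) = +0.4286; later rows by forward substitution.
  T[0,:] = [+0.0000, -0.4286, -0.2857, +0.4286, +0.4286]
  T[1,:] = [+0.0000, -0.3429, -0.4286, +0.5429, -0.2571]
  T[2,:] = [+0.0000, +0.1524, +0.0794, +0.5365, +0.3365]
  T[3,:] = [+0.0000, +0.1159, +0.1958, -0.7899, -0.3899]
  T[4,:] = [+0.0000, +0.4238, +0.3492, -0.1571, +0.1095]
|roots of det(T-λI)|: 1.1658, 0.3819, 0.3819, 0.0311, 0.0000.
spectral radius ρ = 1.1658; 1.1658 > 1, so it fails to converge.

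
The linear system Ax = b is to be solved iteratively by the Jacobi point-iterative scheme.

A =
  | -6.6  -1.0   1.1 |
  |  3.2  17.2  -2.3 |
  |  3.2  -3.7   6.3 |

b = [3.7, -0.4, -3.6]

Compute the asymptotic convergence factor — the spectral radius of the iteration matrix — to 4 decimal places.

0.2359

Split A = D + L + U, D = diag(-6.6, 17.2, 6.3).
T_J = -D⁻¹(L+U): T[2,0] = -(3.2)/(6.3) = -0.5079; T[2,2] = 0.
  T[0,:] = [+0.0000 -0.1515 +0.1667]
  T[1,:] = [-0.1860 +0.0000 +0.1337]
  T[2,:] = [-0.5079 +0.5873 +0.0000]
|roots of det(T-λI)|: 0.2359, 0.1832, 0.1832.
ρ(T) = max|λ| = 0.2359; 0.2359 < 1: convergent.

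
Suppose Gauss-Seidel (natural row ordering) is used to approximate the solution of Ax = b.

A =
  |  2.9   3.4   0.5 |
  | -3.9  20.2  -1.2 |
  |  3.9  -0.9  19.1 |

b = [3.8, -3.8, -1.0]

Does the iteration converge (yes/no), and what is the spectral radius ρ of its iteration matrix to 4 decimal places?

A = D + L + U where D = diag(2.9, 20.2, 19.1).
GS T = -(D+L)⁻¹U: row 0 first, T[0,1] = -(3.4)/(2.9) = -1.1724; later rows by forward substitution.
  T[0,:] = [+0.0000  -1.1724  -0.1724]
  T[1,:] = [+0.0000  -0.2264  +0.0261]
  T[2,:] = [+0.0000  +0.2287  +0.0364]
moduli |λ_i(T)| = 0.2474, 0.0575, 0.0000.
ρ(T) = max|λ| = 0.2474; 0.2474 < 1: convergent.

yes, ρ = 0.2474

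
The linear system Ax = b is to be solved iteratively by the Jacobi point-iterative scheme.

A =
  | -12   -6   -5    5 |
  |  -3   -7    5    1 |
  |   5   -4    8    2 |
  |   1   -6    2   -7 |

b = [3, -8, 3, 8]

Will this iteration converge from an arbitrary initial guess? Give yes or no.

Split A = D + L + U, D = diag(-12, -7, 8, -7).
Jacobi T = -D⁻¹(L+U): T[0,2] = -(-5)/(-12) = -0.4167; T[0,0] = 0.
  T[0,:] = [+0.0000, -0.5000, -0.4167, +0.4167]
  T[1,:] = [-0.4286, +0.0000, +0.7143, +0.1429]
  T[2,:] = [-0.6250, +0.5000, +0.0000, -0.2500]
  T[3,:] = [+0.1429, -0.8571, +0.2857, +0.0000]
eigenvalue magnitudes: 1.1619, 0.5988, 0.5615, 0.5615.
spectral radius ρ = 1.1619; 1.1619 > 1: divergent.

no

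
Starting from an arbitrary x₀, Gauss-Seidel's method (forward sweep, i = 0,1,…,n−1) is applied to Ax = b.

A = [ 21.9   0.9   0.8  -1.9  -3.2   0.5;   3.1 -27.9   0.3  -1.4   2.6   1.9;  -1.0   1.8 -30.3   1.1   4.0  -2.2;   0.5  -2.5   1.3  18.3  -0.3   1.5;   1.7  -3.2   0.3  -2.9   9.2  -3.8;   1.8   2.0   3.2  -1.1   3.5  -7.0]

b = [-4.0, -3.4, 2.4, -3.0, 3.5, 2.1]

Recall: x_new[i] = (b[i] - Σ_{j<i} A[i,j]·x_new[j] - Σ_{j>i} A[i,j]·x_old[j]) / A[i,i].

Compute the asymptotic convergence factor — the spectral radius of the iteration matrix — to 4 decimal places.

0.3612

Write A = D+L+U with D = diag(21.9, -27.9, -30.3, 18.3, 9.2, -7).
T_GS = -(D+L)⁻¹U: row 0 first, T[0,4] = -(-3.2)/(21.9) = +0.1461; later rows by forward substitution.
  T[0,:] = [+0.0000 -0.0411 -0.0365 +0.0868 +0.1461 -0.0228]
  T[1,:] = [+0.0000 -0.0046 +0.0067 -0.0405 +0.1094 +0.0656]
  T[2,:] = [+0.0000 +0.0011 +0.0016 +0.0310 +0.1337 -0.0680]
  T[3,:] = [+0.0000 +0.0004 +0.0018 -0.0101 +0.0179 -0.0676]
  T[4,:] = [+0.0000 +0.0061 +0.0096 -0.0343 +0.0123 +0.4210]
  T[5,:] = [+0.0000 -0.0084 -0.0022 +0.0093 +0.1333 +0.2029]
|λ(T)| sorted: 0.3612, 0.1534, 0.0160, 0.0128, 0.0025, 0.0000.
spectral radius ρ = 0.3612; 0.3612 < 1 ⇒ converges.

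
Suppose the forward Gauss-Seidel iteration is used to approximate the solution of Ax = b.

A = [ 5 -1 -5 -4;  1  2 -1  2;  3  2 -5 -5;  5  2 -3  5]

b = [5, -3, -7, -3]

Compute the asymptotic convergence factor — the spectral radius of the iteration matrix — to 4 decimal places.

1.3408

A = D + L + U where D = diag(5, 2, -5, 5).
T_GS = -(D+L)⁻¹U: row 0 first, T[0,3] = -(-4)/(5) = +0.8000; later rows by forward substitution.
  T[0,:] = [+0.0000  +0.2000  +1.0000  +0.8000]
  T[1,:] = [+0.0000  -0.1000  +0.0000  -1.4000]
  T[2,:] = [+0.0000  +0.0800  +0.6000  -1.0800]
  T[3,:] = [+0.0000  -0.1120  -0.6400  -0.8880]
|roots of det(T-λI)|: 1.3408, 1.0255, 0.0727, 0.0000.
spectral radius ρ = 1.3408; 1.3408 > 1: divergent.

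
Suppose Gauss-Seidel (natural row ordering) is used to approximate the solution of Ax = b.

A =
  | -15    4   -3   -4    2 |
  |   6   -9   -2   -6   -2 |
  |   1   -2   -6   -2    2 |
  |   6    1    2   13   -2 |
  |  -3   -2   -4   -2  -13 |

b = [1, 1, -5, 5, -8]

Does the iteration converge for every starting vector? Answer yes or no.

yes

Write A = D+L+U with D = diag(-15, -9, -6, 13, -13).
Gauss-Seidel: T = -(D+L)⁻¹U, row 0 first, T[0,2] = -(-3)/(-15) = -0.2000; later rows by forward substitution.
  T[0,:] = [+0.0000 +0.2667 -0.2000 -0.2667 +0.1333]
  T[1,:] = [+0.0000 +0.1778 -0.3556 -0.8444 -0.1333]
  T[2,:] = [+0.0000 -0.0148 +0.0852 -0.0963 +0.4000]
  T[3,:] = [+0.0000 -0.1345 +0.1066 +0.2028 +0.0410]
  T[4,:] = [+0.0000 -0.0636 +0.0583 +0.1899 -0.1396]
eigenvalue magnitudes: 0.5863, 0.1799, 0.1310, 0.0508, 0.0000.
spectral radius ρ = 0.5863; 0.5863 < 1: convergent.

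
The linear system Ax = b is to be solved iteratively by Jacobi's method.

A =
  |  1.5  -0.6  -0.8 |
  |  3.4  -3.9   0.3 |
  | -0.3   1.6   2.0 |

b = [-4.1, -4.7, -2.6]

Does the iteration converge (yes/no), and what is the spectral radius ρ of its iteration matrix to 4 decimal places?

Write A = D+L+U with D = diag(1.5, -3.9, 2).
T_J = -D⁻¹(L+U): T[2,0] = -(-0.3)/(2) = +0.1500; T[2,2] = 0.
  T[0,:] = [+0.0000 +0.4000 +0.5333]
  T[1,:] = [+0.8718 +0.0000 +0.0769]
  T[2,:] = [+0.1500 -0.8000 +0.0000]
moduli |λ_i(T)| = 0.8846, 0.6444, 0.6444.
ρ(T) = max|λ| = 0.8846; 0.8846 < 1, so it converges for any x₀.

yes, ρ = 0.8846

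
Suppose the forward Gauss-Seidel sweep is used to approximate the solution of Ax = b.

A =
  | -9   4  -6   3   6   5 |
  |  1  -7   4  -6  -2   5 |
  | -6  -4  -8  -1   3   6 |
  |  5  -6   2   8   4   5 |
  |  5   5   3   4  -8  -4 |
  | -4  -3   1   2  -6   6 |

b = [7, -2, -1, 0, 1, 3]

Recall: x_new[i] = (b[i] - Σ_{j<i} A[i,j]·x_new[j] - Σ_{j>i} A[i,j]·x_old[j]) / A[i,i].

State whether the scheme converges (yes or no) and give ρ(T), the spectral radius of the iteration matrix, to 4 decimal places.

Diagonal D = diag(-9, -7, -8, 8, -8, 6); L, U strict lower/upper.
GS T = -(D+L)⁻¹U: row 0 first, T[0,5] = -(5)/(-9) = +0.5556; later rows by forward substitution.
  T[0,:] = [+0.0000, +0.4444, -0.6667, +0.3333, +0.6667, +0.5556]
  T[1,:] = [+0.0000, +0.0635, +0.4762, -0.8095, -0.1905, +0.7937]
  T[2,:] = [+0.0000, -0.3651, +0.2619, +0.0298, -0.0298, -0.0635]
  T[3,:] = [+0.0000, -0.1389, +0.7083, -0.8229, -1.0521, -0.3611]
  T[4,:] = [+0.0000, +0.1111, +0.3333, -0.6979, -0.2396, +0.1389]
  T[5,:] = [+0.0000, +0.5463, -0.1528, -0.6111, +0.4653, +1.0370]
|eigenvalues of T|: 1.6606, 1.3748, 0.1599, 0.1204, 0.1204, 0.0000.
ρ(T) = max|λ| = 1.6606; 1.6606 > 1, so it fails to converge.

no, ρ = 1.6606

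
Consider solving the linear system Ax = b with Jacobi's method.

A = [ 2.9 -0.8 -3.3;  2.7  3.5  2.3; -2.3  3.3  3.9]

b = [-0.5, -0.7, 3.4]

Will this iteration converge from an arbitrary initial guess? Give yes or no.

Write A = D+L+U with D = diag(2.9, 3.5, 3.9).
T_J = -D⁻¹(L+U): T[2,1] = -(3.3)/(3.9) = -0.8462; T[2,2] = 0.
  T[0,:] = [+0.0000 +0.2759 +1.1379]
  T[1,:] = [-0.7714 +0.0000 -0.6571]
  T[2,:] = [+0.5897 -0.8462 +0.0000]
moduli |λ_i(T)| = 1.2364, 0.7171, 0.7171.
spectral radius ρ = 1.2364; 1.2364 > 1 ⇒ diverges.

no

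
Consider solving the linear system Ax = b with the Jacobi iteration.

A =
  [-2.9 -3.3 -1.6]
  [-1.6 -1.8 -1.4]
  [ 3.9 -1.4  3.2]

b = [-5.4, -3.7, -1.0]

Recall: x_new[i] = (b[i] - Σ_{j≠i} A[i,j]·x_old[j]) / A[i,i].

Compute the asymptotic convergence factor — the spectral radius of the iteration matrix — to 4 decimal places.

1.4003

Write A = D+L+U with D = diag(-2.9, -1.8, 3.2).
Jacobi T = -D⁻¹(L+U): T[2,1] = -(-1.4)/(3.2) = +0.4375; T[2,2] = 0.
  T[0,:] = [+0.0000 -1.1379 -0.5517]
  T[1,:] = [-0.8889 +0.0000 -0.7778]
  T[2,:] = [-1.2188 +0.4375 +0.0000]
|λ(T)| sorted: 1.4003, 0.7856, 0.7856.
ρ(T) = max|λ| = 1.4003; 1.4003 > 1: divergent.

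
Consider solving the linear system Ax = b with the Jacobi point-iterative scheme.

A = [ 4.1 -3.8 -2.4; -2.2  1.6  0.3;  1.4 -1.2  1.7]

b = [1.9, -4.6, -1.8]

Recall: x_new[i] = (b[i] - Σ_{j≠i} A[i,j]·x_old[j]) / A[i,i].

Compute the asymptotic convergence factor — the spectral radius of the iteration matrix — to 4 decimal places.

A = D + L + U where D = diag(4.1, 1.6, 1.7).
Jacobi T = -D⁻¹(L+U): T[2,1] = -(-1.2)/(1.7) = +0.7059; T[2,2] = 0.
  T[0,:] = [+0.0000, +0.9268, +0.5854]
  T[1,:] = [+1.3750, +0.0000, -0.1875]
  T[2,:] = [-0.8235, +0.7059, +0.0000]
|eigenvalues of T|: 1.1344, 0.7918, 0.7918.
ρ = 1.1344; 1.1344 > 1 ⇒ diverges.

1.1344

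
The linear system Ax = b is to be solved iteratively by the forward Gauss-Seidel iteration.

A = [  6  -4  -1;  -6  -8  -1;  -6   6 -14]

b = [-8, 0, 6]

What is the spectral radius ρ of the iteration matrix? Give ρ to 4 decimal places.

0.7277

Write A = D+L+U with D = diag(6, -8, -14).
T_GS = -(D+L)⁻¹U: row 0 first, T[0,1] = -(-4)/(6) = +0.6667; later rows by forward substitution.
  T[0,:] = [+0.0000 +0.6667 +0.1667]
  T[1,:] = [+0.0000 -0.5000 -0.2500]
  T[2,:] = [+0.0000 -0.5000 -0.1786]
|roots of det(T-λI)|: 0.7277, 0.0491, 0.0000.
spectral radius ρ = 0.7277; 0.7277 < 1 ⇒ converges.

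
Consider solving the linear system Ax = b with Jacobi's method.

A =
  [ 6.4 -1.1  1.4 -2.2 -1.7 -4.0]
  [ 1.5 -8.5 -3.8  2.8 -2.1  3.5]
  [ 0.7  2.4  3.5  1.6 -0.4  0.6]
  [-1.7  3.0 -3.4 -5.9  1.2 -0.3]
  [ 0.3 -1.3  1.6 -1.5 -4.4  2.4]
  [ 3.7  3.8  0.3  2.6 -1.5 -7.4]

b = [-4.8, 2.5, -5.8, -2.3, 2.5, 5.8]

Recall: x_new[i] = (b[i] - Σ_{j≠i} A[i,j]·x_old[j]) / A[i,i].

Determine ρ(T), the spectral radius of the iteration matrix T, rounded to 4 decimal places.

Let D = diag(6.4, -8.5, 3.5, -5.9, -4.4, -7.4); L, U the strict triangles.
T_J = -D⁻¹(L+U): T[4,2] = -(1.6)/(-4.4) = +0.3636; T[4,4] = 0.
  T[0,:] = [+0.0000 +0.1719 -0.2188 +0.3438 +0.2656 +0.6250]
  T[1,:] = [+0.1765 +0.0000 -0.4471 +0.3294 -0.2471 +0.4118]
  T[2,:] = [-0.2000 -0.6857 +0.0000 -0.4571 +0.1143 -0.1714]
  T[3,:] = [-0.2881 +0.5085 -0.5763 +0.0000 +0.2034 -0.0508]
  T[4,:] = [+0.0682 -0.2955 +0.3636 -0.3409 +0.0000 +0.5455]
  T[5,:] = [+0.5000 +0.5135 +0.0405 +0.3514 -0.2027 +0.0000]
|roots of det(T-λI)|: 1.2654, 0.7532, 0.4862, 0.4862, 0.4120, 0.3280.
ρ(T) = max|λ| = 1.2654; 1.2654 > 1, so it fails to converge.

1.2654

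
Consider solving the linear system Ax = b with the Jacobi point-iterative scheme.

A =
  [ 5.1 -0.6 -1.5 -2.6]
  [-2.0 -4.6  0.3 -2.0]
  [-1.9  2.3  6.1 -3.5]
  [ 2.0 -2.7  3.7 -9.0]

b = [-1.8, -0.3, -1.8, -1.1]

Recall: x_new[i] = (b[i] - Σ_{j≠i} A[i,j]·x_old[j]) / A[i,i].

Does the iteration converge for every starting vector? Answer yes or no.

Let D = diag(5.1, -4.6, 6.1, -9); L, U the strict triangles.
Jacobi T = -D⁻¹(L+U): T[0,1] = -(-0.6)/(5.1) = +0.1176; T[0,0] = 0.
  T[0,:] = [+0.0000 +0.1176 +0.2941 +0.5098]
  T[1,:] = [-0.4348 +0.0000 +0.0652 -0.4348]
  T[2,:] = [+0.3115 -0.3770 +0.0000 +0.5738]
  T[3,:] = [+0.2222 -0.3000 +0.4111 +0.0000]
|eigenvalues of T|: 0.9240, 0.4581, 0.3806, 0.3806.
ρ = 0.9240; 0.9240 < 1, so it converges for any x₀.

yes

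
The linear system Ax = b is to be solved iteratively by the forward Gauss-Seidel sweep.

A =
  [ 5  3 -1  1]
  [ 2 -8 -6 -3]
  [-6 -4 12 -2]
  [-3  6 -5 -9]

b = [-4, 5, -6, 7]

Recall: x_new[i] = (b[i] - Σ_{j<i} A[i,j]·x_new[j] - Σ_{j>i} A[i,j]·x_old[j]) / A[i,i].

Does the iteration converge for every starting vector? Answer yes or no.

yes

Write A = D+L+U with D = diag(5, -8, 12, -9).
Gauss-Seidel: T = -(D+L)⁻¹U, row 0 first, T[0,2] = -(-1)/(5) = +0.2000; later rows by forward substitution.
  T[0,:] = [+0.0000 -0.6000 +0.2000 -0.2000]
  T[1,:] = [+0.0000 -0.1500 -0.7000 -0.4250]
  T[2,:] = [+0.0000 -0.3500 -0.1333 -0.0750]
  T[3,:] = [+0.0000 +0.2944 -0.4593 -0.1750]
|eigenvalues of T|: 0.6484, 0.1964, 0.1964, 0.0000.
ρ = 0.6484; 0.6484 < 1: convergent.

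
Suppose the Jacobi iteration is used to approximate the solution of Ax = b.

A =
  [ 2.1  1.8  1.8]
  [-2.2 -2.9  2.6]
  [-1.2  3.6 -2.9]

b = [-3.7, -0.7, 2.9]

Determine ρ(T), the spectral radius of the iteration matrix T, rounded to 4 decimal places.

1.6707

Let D = diag(2.1, -2.9, -2.9); L, U the strict triangles.
T_J = -D⁻¹(L+U): T[0,2] = -(1.8)/(2.1) = -0.8571; T[0,0] = 0.
  T[0,:] = [+0.0000 -0.8571 -0.8571]
  T[1,:] = [-0.7586 +0.0000 +0.8966]
  T[2,:] = [-0.4138 +1.2414 +0.0000]
|eigenvalues of T|: 1.6707, 0.9915, 0.6793.
spectral radius ρ = 1.6707; 1.6707 > 1, so it fails to converge.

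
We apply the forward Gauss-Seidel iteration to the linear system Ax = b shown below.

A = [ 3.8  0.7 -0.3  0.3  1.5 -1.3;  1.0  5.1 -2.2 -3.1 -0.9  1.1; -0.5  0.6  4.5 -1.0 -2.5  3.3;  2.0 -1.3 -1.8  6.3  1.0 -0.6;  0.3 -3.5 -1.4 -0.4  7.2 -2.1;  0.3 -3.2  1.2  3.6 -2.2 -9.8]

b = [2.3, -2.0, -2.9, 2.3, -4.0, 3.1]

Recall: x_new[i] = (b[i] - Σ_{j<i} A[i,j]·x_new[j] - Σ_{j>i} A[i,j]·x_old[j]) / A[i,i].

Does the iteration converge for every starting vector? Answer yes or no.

Let D = diag(3.8, 5.1, 4.5, 6.3, 7.2, -9.8); L, U the strict triangles.
T_GS = -(D+L)⁻¹U: row 0 first, T[0,4] = -(1.5)/(3.8) = -0.3947; later rows by forward substitution.
  T[0,:] = [+0.0000, -0.1842, +0.0789, -0.0789, -0.3947, +0.3421]
  T[1,:] = [+0.0000, +0.0361, +0.4159, +0.6233, +0.2539, -0.2828]
  T[2,:] = [+0.0000, -0.0253, -0.0467, +0.1303, +0.4778, -0.6576]
  T[3,:] = [+0.0000, +0.0587, +0.0474, +0.1909, +0.1555, -0.2596]
  T[4,:] = [+0.0000, +0.0236, +0.1924, +0.3422, +0.2414, -0.0023]
  T[5,:] = [+0.0000, -0.0043, -0.1649, -0.1967, -0.0335, -0.0726]
|eigenvalues of T|: 0.7470, 0.4869, 0.0813, 0.0813, 0.0104, 0.0000.
ρ = 0.7470; 0.7470 < 1, so it converges for any x₀.

yes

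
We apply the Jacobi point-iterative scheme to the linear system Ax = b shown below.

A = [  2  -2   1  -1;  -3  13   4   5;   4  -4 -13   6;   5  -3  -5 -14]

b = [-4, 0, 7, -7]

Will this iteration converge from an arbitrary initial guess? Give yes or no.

yes

Let D = diag(2, 13, -13, -14); L, U the strict triangles.
Jacobi T = -D⁻¹(L+U): T[3,0] = -(5)/(-14) = +0.3571; T[3,3] = 0.
  T[0,:] = [+0.0000  +1.0000  -0.5000  +0.5000]
  T[1,:] = [+0.2308  +0.0000  -0.3077  -0.3846]
  T[2,:] = [+0.3077  -0.3077  +0.0000  +0.4615]
  T[3,:] = [+0.3571  -0.2143  -0.3571  +0.0000]
|roots of det(T-λI)|: 0.8647, 0.6287, 0.6287, 0.1125.
spectral radius ρ = 0.8647; 0.8647 < 1 ⇒ converges.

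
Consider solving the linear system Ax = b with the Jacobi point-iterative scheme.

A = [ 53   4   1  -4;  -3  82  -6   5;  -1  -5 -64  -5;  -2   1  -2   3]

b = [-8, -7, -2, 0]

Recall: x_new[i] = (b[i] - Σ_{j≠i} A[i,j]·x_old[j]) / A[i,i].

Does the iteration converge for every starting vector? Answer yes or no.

Diagonal D = diag(53, 82, -64, 3); L, U strict lower/upper.
T_J = -D⁻¹(L+U): T[1,3] = -(5)/(82) = -0.0610; T[1,1] = 0.
  T[0,:] = [+0.0000  -0.0755  -0.0189  +0.0755]
  T[1,:] = [+0.0366  +0.0000  +0.0732  -0.0610]
  T[2,:] = [-0.0156  -0.0781  +0.0000  -0.0781]
  T[3,:] = [+0.6667  -0.3333  +0.6667  +0.0000]
eigenvalue magnitudes: 0.2203, 0.1823, 0.1823, 0.0252.
spectral radius ρ = 0.2203; 0.2203 < 1 ⇒ converges.

yes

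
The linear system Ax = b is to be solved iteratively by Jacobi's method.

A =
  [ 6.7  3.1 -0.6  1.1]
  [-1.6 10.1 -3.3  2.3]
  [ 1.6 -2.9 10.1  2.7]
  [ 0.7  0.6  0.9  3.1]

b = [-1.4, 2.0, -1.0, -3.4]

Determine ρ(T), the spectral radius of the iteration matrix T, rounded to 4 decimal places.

Split A = D + L + U, D = diag(6.7, 10.1, 10.1, 3.1).
Jacobi T = -D⁻¹(L+U): T[2,3] = -(2.7)/(10.1) = -0.2673; T[2,2] = 0.
  T[0,:] = [+0.0000  -0.4627  +0.0896  -0.1642]
  T[1,:] = [+0.1584  +0.0000  +0.3267  -0.2277]
  T[2,:] = [-0.1584  +0.2871  +0.0000  -0.2673]
  T[3,:] = [-0.2258  -0.1935  -0.2903  +0.0000]
eigenvalue magnitudes: 0.5047, 0.2748, 0.2748, 0.0298.
spectral radius ρ = 0.5047; 0.5047 < 1: convergent.

0.5047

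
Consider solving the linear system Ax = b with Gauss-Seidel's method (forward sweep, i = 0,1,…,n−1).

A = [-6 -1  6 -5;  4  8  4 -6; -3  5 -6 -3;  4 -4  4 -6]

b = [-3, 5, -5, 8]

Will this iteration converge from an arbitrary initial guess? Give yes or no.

Let D = diag(-6, 8, -6, -6); L, U the strict triangles.
Gauss-Seidel: T = -(D+L)⁻¹U, row 0 first, T[0,2] = -(6)/(-6) = +1.0000; later rows by forward substitution.
  T[0,:] = [+0.0000  -0.1667  +1.0000  -0.8333]
  T[1,:] = [+0.0000  +0.0833  -1.0000  +1.1667]
  T[2,:] = [+0.0000  +0.1528  -1.3333  +0.8889]
  T[3,:] = [+0.0000  -0.0648  +0.4444  -0.7407]
moduli |λ_i(T)| = 1.5954, 0.3449, 0.0505, 0.0000.
ρ(T) = max|λ| = 1.5954; 1.5954 > 1 ⇒ diverges.

no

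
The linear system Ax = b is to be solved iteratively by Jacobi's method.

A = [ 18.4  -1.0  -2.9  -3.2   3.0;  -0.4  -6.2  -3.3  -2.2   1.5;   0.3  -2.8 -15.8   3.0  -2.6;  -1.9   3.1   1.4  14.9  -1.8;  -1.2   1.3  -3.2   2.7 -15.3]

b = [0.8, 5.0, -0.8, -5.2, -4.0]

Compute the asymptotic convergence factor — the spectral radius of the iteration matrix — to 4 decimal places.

0.5109

A = D + L + U where D = diag(18.4, -6.2, -15.8, 14.9, -15.3).
Jacobi: T = -D⁻¹(L+U), T[1,3] = -(-2.2)/(-6.2) = -0.3548; T[1,1] = 0.
  T[0,:] = [+0.0000  +0.0543  +0.1576  +0.1739  -0.1630]
  T[1,:] = [-0.0645  +0.0000  -0.5323  -0.3548  +0.2419]
  T[2,:] = [+0.0190  -0.1772  +0.0000  +0.1899  -0.1646]
  T[3,:] = [+0.1275  -0.2081  -0.0940  +0.0000  +0.1208]
  T[4,:] = [-0.0784  +0.0850  -0.2092  +0.1765  +0.0000]
|eigenvalues of T|: 0.5109, 0.3500, 0.3500, 0.1476, 0.0365.
ρ = 0.5109; 0.5109 < 1: convergent.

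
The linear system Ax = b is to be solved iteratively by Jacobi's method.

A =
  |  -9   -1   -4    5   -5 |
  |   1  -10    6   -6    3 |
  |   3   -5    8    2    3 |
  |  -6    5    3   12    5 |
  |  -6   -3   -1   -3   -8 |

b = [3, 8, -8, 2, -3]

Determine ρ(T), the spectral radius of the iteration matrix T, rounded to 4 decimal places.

Let D = diag(-9, -10, 8, 12, -8); L, U the strict triangles.
T_J = -D⁻¹(L+U): T[1,4] = -(3)/(-10) = +0.3000; T[1,1] = 0.
  T[0,:] = [+0.0000 -0.1111 -0.4444 +0.5556 -0.5556]
  T[1,:] = [+0.1000 +0.0000 +0.6000 -0.6000 +0.3000]
  T[2,:] = [-0.3750 +0.6250 +0.0000 -0.2500 -0.3750]
  T[3,:] = [+0.5000 -0.4167 -0.2500 +0.0000 -0.4167]
  T[4,:] = [-0.7500 -0.3750 -0.1250 -0.3750 +0.0000]
|roots of det(T-λI)|: 1.2839, 0.8845, 0.6939, 0.5350, 0.2405.
ρ(T) = max|λ| = 1.2839; 1.2839 > 1 ⇒ diverges.

1.2839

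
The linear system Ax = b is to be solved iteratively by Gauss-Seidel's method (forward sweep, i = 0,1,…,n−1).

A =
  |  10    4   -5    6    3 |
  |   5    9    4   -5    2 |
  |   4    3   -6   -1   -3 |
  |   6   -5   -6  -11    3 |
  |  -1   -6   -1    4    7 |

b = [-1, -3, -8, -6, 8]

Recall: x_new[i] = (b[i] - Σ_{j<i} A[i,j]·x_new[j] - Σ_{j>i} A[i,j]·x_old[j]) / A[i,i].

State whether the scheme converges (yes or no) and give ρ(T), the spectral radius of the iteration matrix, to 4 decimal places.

Diagonal D = diag(10, 9, -6, -11, 7); L, U strict lower/upper.
T_GS = -(D+L)⁻¹U: row 0 first, T[0,1] = -(4)/(10) = -0.4000; later rows by forward substitution.
  T[0,:] = [+0.0000 -0.4000 +0.5000 -0.6000 -0.3000]
  T[1,:] = [+0.0000 +0.2222 -0.7222 +0.8889 -0.0556]
  T[2,:] = [+0.0000 -0.1556 -0.0278 -0.1222 -0.7278]
  T[3,:] = [+0.0000 -0.2343 +0.6162 -0.6646 +0.5313]
  T[4,:] = [+0.0000 +0.2450 -0.9037 +1.0385 -0.4981]
eigenvalue magnitudes: 1.5659, 0.5780, 0.0469, 0.0272, 0.0000.
ρ(T) = max|λ| = 1.5659; 1.5659 > 1, so it fails to converge.

no, ρ = 1.5659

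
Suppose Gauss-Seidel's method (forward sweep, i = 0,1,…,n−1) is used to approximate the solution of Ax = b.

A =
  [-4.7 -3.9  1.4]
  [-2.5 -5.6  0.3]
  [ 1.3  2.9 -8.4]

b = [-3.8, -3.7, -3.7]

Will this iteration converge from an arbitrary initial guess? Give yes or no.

Write A = D+L+U with D = diag(-4.7, -5.6, -8.4).
T_GS = -(D+L)⁻¹U: row 0 first, T[0,1] = -(-3.9)/(-4.7) = -0.8298; later rows by forward substitution.
  T[0,:] = [+0.0000 -0.8298 +0.2979]
  T[1,:] = [+0.0000 +0.3704 -0.0794]
  T[2,:] = [+0.0000 -0.0005 +0.0187]
|eigenvalues of T|: 0.3706, 0.0186, 0.0000.
ρ(T) = max|λ| = 0.3706; 0.3706 < 1: convergent.

yes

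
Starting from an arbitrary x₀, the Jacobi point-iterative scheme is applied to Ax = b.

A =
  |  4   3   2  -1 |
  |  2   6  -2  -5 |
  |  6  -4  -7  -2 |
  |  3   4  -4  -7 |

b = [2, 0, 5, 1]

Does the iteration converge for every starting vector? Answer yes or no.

Split A = D + L + U, D = diag(4, 6, -7, -7).
Jacobi T = -D⁻¹(L+U): T[3,0] = -(3)/(-7) = +0.4286; T[3,3] = 0.
  T[0,:] = [+0.0000, -0.7500, -0.5000, +0.2500]
  T[1,:] = [-0.3333, +0.0000, +0.3333, +0.8333]
  T[2,:] = [+0.8571, -0.5714, +0.0000, -0.2857]
  T[3,:] = [+0.4286, +0.5714, -0.5714, +0.0000]
moduli |λ_i(T)| = 1.1277, 0.8326, 0.8053, 0.8053.
ρ = 1.1277; 1.1277 > 1 ⇒ diverges.

no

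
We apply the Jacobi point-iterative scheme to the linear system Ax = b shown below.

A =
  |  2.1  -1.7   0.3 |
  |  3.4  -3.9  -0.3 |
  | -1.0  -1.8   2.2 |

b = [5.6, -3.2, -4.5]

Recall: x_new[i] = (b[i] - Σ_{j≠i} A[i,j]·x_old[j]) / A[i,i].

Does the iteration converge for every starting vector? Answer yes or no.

yes

Let D = diag(2.1, -3.9, 2.2); L, U the strict triangles.
Jacobi: T = -D⁻¹(L+U), T[1,2] = -(-0.3)/(-3.9) = -0.0769; T[1,1] = 0.
  T[0,:] = [+0.0000 +0.8095 -0.1429]
  T[1,:] = [+0.8718 +0.0000 -0.0769]
  T[2,:] = [+0.4545 +0.8182 +0.0000]
|λ(T)| sorted: 0.8545, 0.6010, 0.2535.
spectral radius ρ = 0.8545; 0.8545 < 1, so it converges for any x₀.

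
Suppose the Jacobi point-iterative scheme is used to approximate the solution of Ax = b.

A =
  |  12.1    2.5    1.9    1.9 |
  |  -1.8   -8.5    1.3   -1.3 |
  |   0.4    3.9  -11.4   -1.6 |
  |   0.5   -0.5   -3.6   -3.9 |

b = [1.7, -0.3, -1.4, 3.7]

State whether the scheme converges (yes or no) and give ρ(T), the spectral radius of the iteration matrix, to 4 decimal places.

Diagonal D = diag(12.1, -8.5, -11.4, -3.9); L, U strict lower/upper.
Jacobi T = -D⁻¹(L+U): T[3,0] = -(0.5)/(-3.9) = +0.1282; T[3,3] = 0.
  T[0,:] = [+0.0000, -0.2066, -0.1570, -0.1570]
  T[1,:] = [-0.2118, +0.0000, +0.1529, -0.1529]
  T[2,:] = [+0.0351, +0.3421, +0.0000, -0.1404]
  T[3,:] = [+0.1282, -0.1282, -0.9231, +0.0000]
eigenvalue magnitudes: 0.5477, 0.4212, 0.4212, 0.1410.
spectral radius ρ = 0.5477; 0.5477 < 1: convergent.

yes, ρ = 0.5477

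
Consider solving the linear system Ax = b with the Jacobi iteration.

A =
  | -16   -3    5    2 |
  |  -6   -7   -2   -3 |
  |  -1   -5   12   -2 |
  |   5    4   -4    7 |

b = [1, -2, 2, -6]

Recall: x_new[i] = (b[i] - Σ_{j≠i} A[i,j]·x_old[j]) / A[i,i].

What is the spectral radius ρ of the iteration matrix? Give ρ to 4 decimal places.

Let D = diag(-16, -7, 12, 7); L, U the strict triangles.
Jacobi: T = -D⁻¹(L+U), T[0,1] = -(-3)/(-16) = -0.1875; T[0,0] = 0.
  T[0,:] = [+0.0000, -0.1875, +0.3125, +0.1250]
  T[1,:] = [-0.8571, +0.0000, -0.2857, -0.4286]
  T[2,:] = [+0.0833, +0.4167, +0.0000, +0.1667]
  T[3,:] = [-0.7143, -0.5714, +0.5714, +0.0000]
|λ(T)| sorted: 0.7746, 0.5065, 0.5065, 0.0337.
ρ = 0.7746; 0.7746 < 1: convergent.

0.7746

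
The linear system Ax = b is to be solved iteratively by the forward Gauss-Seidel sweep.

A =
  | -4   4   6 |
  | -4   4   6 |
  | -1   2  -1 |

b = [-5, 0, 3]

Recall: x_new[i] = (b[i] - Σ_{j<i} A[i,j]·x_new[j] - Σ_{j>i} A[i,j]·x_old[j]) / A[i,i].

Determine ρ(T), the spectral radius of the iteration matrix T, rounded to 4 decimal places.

1.5000

Diagonal D = diag(-4, 4, -1); L, U strict lower/upper.
Gauss-Seidel: T = -(D+L)⁻¹U, row 0 first, T[0,2] = -(6)/(-4) = +1.5000; later rows by forward substitution.
  T[0,:] = [+0.0000 +1.0000 +1.5000]
  T[1,:] = [+0.0000 +1.0000 +0.0000]
  T[2,:] = [+0.0000 +1.0000 -1.5000]
|eigenvalues of T|: 1.5000, 1.0000, 0.0000.
ρ(T) = max|λ| = 1.5000; 1.5000 > 1: divergent.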